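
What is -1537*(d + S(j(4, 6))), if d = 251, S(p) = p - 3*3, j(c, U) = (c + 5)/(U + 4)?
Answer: -3733373/10 ≈ -3.7334e+5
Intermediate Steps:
j(c, U) = (5 + c)/(4 + U)
S(p) = -9 + p (S(p) = p - 9 = -9 + p)
-1537*(d + S(j(4, 6))) = -1537*(251 + (-9 + (5 + 4)/(4 + 6))) = -1537*(251 + (-9 + 9/10)) = -1537*(251 - 81/10) = -1537*2429/10 = -3733373/10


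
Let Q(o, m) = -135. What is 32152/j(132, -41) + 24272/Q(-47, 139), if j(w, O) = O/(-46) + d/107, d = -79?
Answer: 7115254208/33885 ≈ 2.0998e+5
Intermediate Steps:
j(w, O) = -79/107 - O/46 (j(w, O) = O/(-46) - 79/107 = O*(-1/46) - 79*1/107 = -O/46 - 79/107 = -79/107 - O/46)
32152/j(132, -41) + 24272/Q(-47, 139) = 32152/(-79/107 - 1/46*(-41)) + 24272/(-135) = 32152/(-79/107 + 41/46) + 24272*(-1/135) = 32152/(753/4922) - 24272/135 = 32152*(4922/753) - 24272/135 = 158252144/753 - 24272/135 = 7115254208/33885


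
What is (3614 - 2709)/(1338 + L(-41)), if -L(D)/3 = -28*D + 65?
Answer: -905/2301 ≈ -0.39331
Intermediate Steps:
L(D) = -195 + 84*D (L(D) = -3*(-28*D + 65) = -3*(65 - 28*D) = -195 + 84*D)
(3614 - 2709)/(1338 + L(-41)) = (3614 - 2709)/(1338 + (-195 + 84*(-41))) = 905/(1338 + (-195 - 3444)) = 905/(1338 - 3639) = 905/(-2301) = 905*(-1/2301) = -905/2301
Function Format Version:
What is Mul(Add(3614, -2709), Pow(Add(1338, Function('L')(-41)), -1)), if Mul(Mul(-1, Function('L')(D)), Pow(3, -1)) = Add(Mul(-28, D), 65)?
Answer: Rational(-905, 2301) ≈ -0.39331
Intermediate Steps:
Function('L')(D) = Add(-195, Mul(84, D)) (Function('L')(D) = Mul(-3, Add(Mul(-28, D), 65)) = Mul(-3, Add(65, Mul(-28, D))) = Add(-195, Mul(84, D)))
Mul(Add(3614, -2709), Pow(Add(1338, Function('L')(-41)), -1)) = Mul(Add(3614, -2709), Pow(Add(1338, Add(-195, Mul(84, -41))), -1)) = Mul(905, Pow(Add(1338, Add(-195, -3444)), -1)) = Mul(905, Pow(Add(1338, -3639), -1)) = Mul(905, Pow(-2301, -1)) = Mul(905, Rational(-1, 2301)) = Rational(-905, 2301)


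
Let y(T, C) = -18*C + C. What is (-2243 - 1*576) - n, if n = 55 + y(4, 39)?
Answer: -2211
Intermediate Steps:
y(T, C) = -17*C
n = -608 (n = 55 - 17*39 = 55 - 663 = -608)
(-2243 - 1*576) - n = (-2243 - 1*576) - 1*(-608) = (-2243 - 576) + 608 = -2819 + 608 = -2211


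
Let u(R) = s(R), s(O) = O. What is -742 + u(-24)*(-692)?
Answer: 15866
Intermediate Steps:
u(R) = R
-742 + u(-24)*(-692) = -742 - 24*(-692) = -742 + 16608 = 15866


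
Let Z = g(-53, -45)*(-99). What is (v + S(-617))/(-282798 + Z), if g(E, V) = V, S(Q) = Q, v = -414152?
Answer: 414769/278343 ≈ 1.4901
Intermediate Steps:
Z = 4455 (Z = -45*(-99) = 4455)
(v + S(-617))/(-282798 + Z) = (-414152 - 617)/(-282798 + 4455) = -414769/(-278343) = -414769*(-1/278343) = 414769/278343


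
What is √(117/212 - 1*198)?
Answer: 3*I*√246503/106 ≈ 14.052*I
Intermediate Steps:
√(117/212 - 1*198) = √(117*(1/212) - 198) = √(117/212 - 198) = √(-41859/212) = 3*I*√246503/106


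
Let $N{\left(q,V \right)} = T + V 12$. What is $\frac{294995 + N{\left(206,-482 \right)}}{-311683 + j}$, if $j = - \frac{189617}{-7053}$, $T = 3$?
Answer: $- \frac{1019913171}{1099055291} \approx -0.92799$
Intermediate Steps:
$j = \frac{189617}{7053}$ ($j = \left(-189617\right) \left(- \frac{1}{7053}\right) = \frac{189617}{7053} \approx 26.885$)
$N{\left(q,V \right)} = 3 + 12 V$ ($N{\left(q,V \right)} = 3 + V 12 = 3 + 12 V$)
$\frac{294995 + N{\left(206,-482 \right)}}{-311683 + j} = \frac{294995 + \left(3 + 12 \left(-482\right)\right)}{-311683 + \frac{189617}{7053}} = \frac{294995 + \left(3 - 5784\right)}{- \frac{2198110582}{7053}} = \left(294995 - 5781\right) \left(- \frac{7053}{2198110582}\right) = 289214 \left(- \frac{7053}{2198110582}\right) = - \frac{1019913171}{1099055291}$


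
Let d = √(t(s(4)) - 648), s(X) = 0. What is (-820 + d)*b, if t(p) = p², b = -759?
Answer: 622380 - 13662*I*√2 ≈ 6.2238e+5 - 19321.0*I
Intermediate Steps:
d = 18*I*√2 (d = √(0² - 648) = √(0 - 648) = √(-648) = 18*I*√2 ≈ 25.456*I)
(-820 + d)*b = (-820 + 18*I*√2)*(-759) = 622380 - 13662*I*√2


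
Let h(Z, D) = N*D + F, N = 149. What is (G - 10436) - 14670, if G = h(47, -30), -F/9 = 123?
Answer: -30683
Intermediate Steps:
F = -1107 (F = -9*123 = -1107)
h(Z, D) = -1107 + 149*D (h(Z, D) = 149*D - 1107 = -1107 + 149*D)
G = -5577 (G = -1107 + 149*(-30) = -1107 - 4470 = -5577)
(G - 10436) - 14670 = (-5577 - 10436) - 14670 = -16013 - 14670 = -30683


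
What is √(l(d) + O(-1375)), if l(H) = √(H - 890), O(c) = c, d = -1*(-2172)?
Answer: √(-1375 + √1282) ≈ 36.595*I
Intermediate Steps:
d = 2172
l(H) = √(-890 + H)
√(l(d) + O(-1375)) = √(√(-890 + 2172) - 1375) = √(√1282 - 1375) = √(-1375 + √1282)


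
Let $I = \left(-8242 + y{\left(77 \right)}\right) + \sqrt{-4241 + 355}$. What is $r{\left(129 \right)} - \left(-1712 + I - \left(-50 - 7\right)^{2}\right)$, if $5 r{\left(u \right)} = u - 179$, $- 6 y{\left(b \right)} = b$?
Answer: $\frac{79235}{6} - i \sqrt{3886} \approx 13206.0 - 62.338 i$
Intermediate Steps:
$y{\left(b \right)} = - \frac{b}{6}$
$r{\left(u \right)} = - \frac{179}{5} + \frac{u}{5}$ ($r{\left(u \right)} = \frac{u - 179}{5} = \frac{-179 + u}{5} = - \frac{179}{5} + \frac{u}{5}$)
$I = - \frac{49529}{6} + i \sqrt{3886}$ ($I = \left(-8242 - \frac{77}{6}\right) + \sqrt{-4241 + 355} = \left(-8242 - \frac{77}{6}\right) + \sqrt{-3886} = - \frac{49529}{6} + i \sqrt{3886} \approx -8254.8 + 62.338 i$)
$r{\left(129 \right)} - \left(-1712 + I - \left(-50 - 7\right)^{2}\right) = \left(- \frac{179}{5} + \frac{1}{5} \cdot 129\right) - \left(- \frac{59801}{6} - \left(-50 - 7\right)^{2} + i \sqrt{3886}\right) = \left(- \frac{179}{5} + \frac{129}{5}\right) + \left(\left(\left(-57\right)^{2} + 1712\right) + \left(\frac{49529}{6} - i \sqrt{3886}\right)\right) = -10 + \left(\left(3249 + 1712\right) + \left(\frac{49529}{6} - i \sqrt{3886}\right)\right) = -10 + \left(4961 + \left(\frac{49529}{6} - i \sqrt{3886}\right)\right) = -10 + \left(\frac{79295}{6} - i \sqrt{3886}\right) = \frac{79235}{6} - i \sqrt{3886}$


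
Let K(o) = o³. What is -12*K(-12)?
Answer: 20736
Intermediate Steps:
-12*K(-12) = -12*(-12)³ = -12*(-1728) = 20736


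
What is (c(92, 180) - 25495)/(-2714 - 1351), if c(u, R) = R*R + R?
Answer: -1417/813 ≈ -1.7429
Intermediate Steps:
c(u, R) = R + R² (c(u, R) = R² + R = R + R²)
(c(92, 180) - 25495)/(-2714 - 1351) = (180*(1 + 180) - 25495)/(-2714 - 1351) = (180*181 - 25495)/(-4065) = (32580 - 25495)*(-1/4065) = 7085*(-1/4065) = -1417/813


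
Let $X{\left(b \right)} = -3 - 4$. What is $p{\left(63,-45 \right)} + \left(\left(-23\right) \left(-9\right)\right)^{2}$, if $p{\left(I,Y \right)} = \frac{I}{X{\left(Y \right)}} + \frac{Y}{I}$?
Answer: $\frac{299875}{7} \approx 42839.0$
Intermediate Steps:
$X{\left(b \right)} = -7$
$p{\left(I,Y \right)} = - \frac{I}{7} + \frac{Y}{I}$ ($p{\left(I,Y \right)} = \frac{I}{-7} + \frac{Y}{I} = I \left(- \frac{1}{7}\right) + \frac{Y}{I} = - \frac{I}{7} + \frac{Y}{I}$)
$p{\left(63,-45 \right)} + \left(\left(-23\right) \left(-9\right)\right)^{2} = \left(\left(- \frac{1}{7}\right) 63 - \frac{45}{63}\right) + \left(\left(-23\right) \left(-9\right)\right)^{2} = \left(-9 - \frac{5}{7}\right) + 207^{2} = \left(-9 - \frac{5}{7}\right) + 42849 = - \frac{68}{7} + 42849 = \frac{299875}{7}$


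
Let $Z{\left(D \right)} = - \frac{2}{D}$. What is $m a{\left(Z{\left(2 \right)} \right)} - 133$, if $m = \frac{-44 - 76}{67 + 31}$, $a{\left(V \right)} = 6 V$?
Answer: $- \frac{6157}{49} \approx -125.65$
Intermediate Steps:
$m = - \frac{60}{49}$ ($m = - \frac{120}{98} = \left(-120\right) \frac{1}{98} = - \frac{60}{49} \approx -1.2245$)
$m a{\left(Z{\left(2 \right)} \right)} - 133 = - \frac{60 \cdot 6 \left(- \frac{2}{2}\right)}{49} - 133 = - \frac{60 \cdot 6 \left(\left(-2\right) \frac{1}{2}\right)}{49} - 133 = - \frac{60 \cdot 6 \left(-1\right)}{49} - 133 = \left(- \frac{60}{49}\right) \left(-6\right) - 133 = \frac{360}{49} - 133 = - \frac{6157}{49}$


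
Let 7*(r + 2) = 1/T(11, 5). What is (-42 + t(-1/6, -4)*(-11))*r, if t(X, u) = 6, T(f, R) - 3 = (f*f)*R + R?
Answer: 926748/4291 ≈ 215.97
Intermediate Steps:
T(f, R) = 3 + R + R*f² (T(f, R) = 3 + ((f*f)*R + R) = 3 + (f²*R + R) = 3 + (R*f² + R) = 3 + (R + R*f²) = 3 + R + R*f²)
r = -8581/4291 (r = -2 + 1/(7*(3 + 5 + 5*11²)) = -2 + 1/(7*(3 + 5 + 5*121)) = -2 + 1/(7*(3 + 5 + 605)) = -2 + (⅐)/613 = -2 + (⅐)*(1/613) = -2 + 1/4291 = -8581/4291 ≈ -1.9998)
(-42 + t(-1/6, -4)*(-11))*r = (-42 + 6*(-11))*(-8581/4291) = (-42 - 66)*(-8581/4291) = -108*(-8581/4291) = 926748/4291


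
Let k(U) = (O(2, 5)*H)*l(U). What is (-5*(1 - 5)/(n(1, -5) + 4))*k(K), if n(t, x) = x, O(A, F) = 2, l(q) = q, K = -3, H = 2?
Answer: 240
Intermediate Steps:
k(U) = 4*U (k(U) = (2*2)*U = 4*U)
(-5*(1 - 5)/(n(1, -5) + 4))*k(K) = (-5*(1 - 5)/(-5 + 4))*(4*(-3)) = -5*(-4/(-1))*(-12) = -5*(-4*(-1))*(-12) = -5*4*(-12) = -1*20*(-12) = -20*(-12) = 240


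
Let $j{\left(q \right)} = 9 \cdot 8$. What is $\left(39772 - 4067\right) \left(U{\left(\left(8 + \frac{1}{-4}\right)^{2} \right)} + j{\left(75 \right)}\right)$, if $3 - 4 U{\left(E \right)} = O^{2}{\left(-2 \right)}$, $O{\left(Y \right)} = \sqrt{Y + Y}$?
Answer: $\frac{10532975}{4} \approx 2.6332 \cdot 10^{6}$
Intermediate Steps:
$O{\left(Y \right)} = \sqrt{2} \sqrt{Y}$ ($O{\left(Y \right)} = \sqrt{2 Y} = \sqrt{2} \sqrt{Y}$)
$j{\left(q \right)} = 72$
$U{\left(E \right)} = \frac{7}{4}$ ($U{\left(E \right)} = \frac{3}{4} - \frac{\left(\sqrt{2} \sqrt{-2}\right)^{2}}{4} = \frac{3}{4} - \frac{\left(\sqrt{2} i \sqrt{2}\right)^{2}}{4} = \frac{3}{4} - \frac{\left(2 i\right)^{2}}{4} = \frac{3}{4} - -1 = \frac{3}{4} + 1 = \frac{7}{4}$)
$\left(39772 - 4067\right) \left(U{\left(\left(8 + \frac{1}{-4}\right)^{2} \right)} + j{\left(75 \right)}\right) = \left(39772 - 4067\right) \left(\frac{7}{4} + 72\right) = 35705 \cdot \frac{295}{4} = \frac{10532975}{4}$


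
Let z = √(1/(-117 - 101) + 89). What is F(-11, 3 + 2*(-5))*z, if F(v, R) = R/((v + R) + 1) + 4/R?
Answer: -19*√4229418/25942 ≈ -1.5062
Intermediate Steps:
F(v, R) = 4/R + R/(1 + R + v) (F(v, R) = R/((R + v) + 1) + 4/R = R/(1 + R + v) + 4/R = 4/R + R/(1 + R + v))
z = √4229418/218 (z = √(1/(-218) + 89) = √(-1/218 + 89) = √(19401/218) = √4229418/218 ≈ 9.4337)
F(-11, 3 + 2*(-5))*z = ((4 + (3 + 2*(-5))² + 4*(3 + 2*(-5)) + 4*(-11))/((3 + 2*(-5))*(1 + (3 + 2*(-5)) - 11)))*(√4229418/218) = ((4 + (3 - 10)² + 4*(3 - 10) - 44)/((3 - 10)*(1 + (3 - 10) - 11)))*(√4229418/218) = ((4 + (-7)² + 4*(-7) - 44)/((-7)*(1 - 7 - 11)))*(√4229418/218) = (-⅐*(4 + 49 - 28 - 44)/(-17))*(√4229418/218) = (-⅐*(-1/17)*(-19))*(√4229418/218) = -19*√4229418/25942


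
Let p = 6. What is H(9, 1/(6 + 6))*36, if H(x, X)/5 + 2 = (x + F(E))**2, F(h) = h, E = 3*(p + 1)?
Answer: 161640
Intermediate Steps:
E = 21 (E = 3*(6 + 1) = 3*7 = 21)
H(x, X) = -10 + 5*(21 + x)**2 (H(x, X) = -10 + 5*(x + 21)**2 = -10 + 5*(21 + x)**2)
H(9, 1/(6 + 6))*36 = (-10 + 5*(21 + 9)**2)*36 = (-10 + 5*30**2)*36 = (-10 + 5*900)*36 = (-10 + 4500)*36 = 4490*36 = 161640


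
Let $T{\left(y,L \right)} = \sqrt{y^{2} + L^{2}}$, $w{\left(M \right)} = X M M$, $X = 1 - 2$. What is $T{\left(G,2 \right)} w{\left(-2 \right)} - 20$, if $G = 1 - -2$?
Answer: $-20 - 4 \sqrt{13} \approx -34.422$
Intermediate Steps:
$X = -1$
$w{\left(M \right)} = - M^{2}$ ($w{\left(M \right)} = - M M = - M^{2}$)
$G = 3$ ($G = 1 + 2 = 3$)
$T{\left(y,L \right)} = \sqrt{L^{2} + y^{2}}$
$T{\left(G,2 \right)} w{\left(-2 \right)} - 20 = \sqrt{2^{2} + 3^{2}} \left(- \left(-2\right)^{2}\right) - 20 = \sqrt{4 + 9} \left(\left(-1\right) 4\right) - 20 = \sqrt{13} \left(-4\right) - 20 = - 4 \sqrt{13} - 20 = -20 - 4 \sqrt{13}$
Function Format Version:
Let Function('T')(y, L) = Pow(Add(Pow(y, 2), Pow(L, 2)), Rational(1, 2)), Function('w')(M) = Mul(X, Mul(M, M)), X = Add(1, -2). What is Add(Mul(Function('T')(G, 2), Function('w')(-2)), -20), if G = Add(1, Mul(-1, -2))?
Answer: Add(-20, Mul(-4, Pow(13, Rational(1, 2)))) ≈ -34.422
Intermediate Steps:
X = -1
Function('w')(M) = Mul(-1, Pow(M, 2)) (Function('w')(M) = Mul(-1, Mul(M, M)) = Mul(-1, Pow(M, 2)))
G = 3 (G = Add(1, 2) = 3)
Function('T')(y, L) = Pow(Add(Pow(L, 2), Pow(y, 2)), Rational(1, 2))
Add(Mul(Function('T')(G, 2), Function('w')(-2)), -20) = Add(Mul(Pow(Add(Pow(2, 2), Pow(3, 2)), Rational(1, 2)), Mul(-1, Pow(-2, 2))), -20) = Add(Mul(Pow(Add(4, 9), Rational(1, 2)), Mul(-1, 4)), -20) = Add(Mul(Pow(13, Rational(1, 2)), -4), -20) = Add(Mul(-4, Pow(13, Rational(1, 2))), -20) = Add(-20, Mul(-4, Pow(13, Rational(1, 2))))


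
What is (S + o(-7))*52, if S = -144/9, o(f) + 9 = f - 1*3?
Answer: -1820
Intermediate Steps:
o(f) = -12 + f (o(f) = -9 + (f - 1*3) = -9 + (f - 3) = -9 + (-3 + f) = -12 + f)
S = -16 (S = -144*⅑ = -16)
(S + o(-7))*52 = (-16 + (-12 - 7))*52 = (-16 - 19)*52 = -35*52 = -1820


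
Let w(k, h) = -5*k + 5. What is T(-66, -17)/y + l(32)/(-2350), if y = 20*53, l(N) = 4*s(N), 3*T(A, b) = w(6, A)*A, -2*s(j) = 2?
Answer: 64837/124550 ≈ 0.52057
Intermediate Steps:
w(k, h) = 5 - 5*k
s(j) = -1 (s(j) = -½*2 = -1)
T(A, b) = -25*A/3 (T(A, b) = ((5 - 5*6)*A)/3 = ((5 - 30)*A)/3 = (-25*A)/3 = -25*A/3)
l(N) = -4 (l(N) = 4*(-1) = -4)
y = 1060
T(-66, -17)/y + l(32)/(-2350) = -25/3*(-66)/1060 - 4/(-2350) = 550*(1/1060) - 4*(-1/2350) = 55/106 + 2/1175 = 64837/124550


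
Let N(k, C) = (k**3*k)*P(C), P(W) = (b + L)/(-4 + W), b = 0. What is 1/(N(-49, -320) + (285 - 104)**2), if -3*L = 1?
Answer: 972/37608493 ≈ 2.5845e-5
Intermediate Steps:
L = -1/3 (L = -1/3*1 = -1/3 ≈ -0.33333)
P(W) = -1/(3*(-4 + W)) (P(W) = (0 - 1/3)/(-4 + W) = -1/(3*(-4 + W)))
N(k, C) = -k**4/(-12 + 3*C) (N(k, C) = (k**3*k)*(-1/(-12 + 3*C)) = k**4*(-1/(-12 + 3*C)) = -k**4/(-12 + 3*C))
1/(N(-49, -320) + (285 - 104)**2) = 1/(-1*(-49)**4/(-12 + 3*(-320)) + (285 - 104)**2) = 1/(-1*5764801/(-12 - 960) + 181**2) = 1/(-1*5764801/(-972) + 32761) = 1/(-1*5764801*(-1/972) + 32761) = 1/(5764801/972 + 32761) = 1/(37608493/972) = 972/37608493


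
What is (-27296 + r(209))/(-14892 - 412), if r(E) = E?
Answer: 27087/15304 ≈ 1.7699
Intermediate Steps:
(-27296 + r(209))/(-14892 - 412) = (-27296 + 209)/(-14892 - 412) = -27087/(-14892 - 1*412) = -27087/(-14892 - 412) = -27087/(-15304) = -27087*(-1/15304) = 27087/15304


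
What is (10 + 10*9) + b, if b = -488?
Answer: -388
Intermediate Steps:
(10 + 10*9) + b = (10 + 10*9) - 488 = (10 + 90) - 488 = 100 - 488 = -388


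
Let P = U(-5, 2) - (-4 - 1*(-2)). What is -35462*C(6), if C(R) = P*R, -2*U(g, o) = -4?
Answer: -851088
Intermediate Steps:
U(g, o) = 2 (U(g, o) = -½*(-4) = 2)
P = 4 (P = 2 - (-4 - 1*(-2)) = 2 - (-4 + 2) = 2 - 1*(-2) = 2 + 2 = 4)
C(R) = 4*R
-35462*C(6) = -141848*6 = -35462*24 = -851088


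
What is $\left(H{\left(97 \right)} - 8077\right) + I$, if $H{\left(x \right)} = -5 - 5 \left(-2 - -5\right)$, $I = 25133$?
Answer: $17036$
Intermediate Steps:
$H{\left(x \right)} = -20$ ($H{\left(x \right)} = -5 - 5 \left(-2 + 5\right) = -5 - 15 = -20$)
$\left(H{\left(97 \right)} - 8077\right) + I = \left(-20 - 8077\right) + 25133 = -8097 + 25133 = 17036$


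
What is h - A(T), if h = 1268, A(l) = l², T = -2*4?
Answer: 1204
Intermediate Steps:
T = -8
h - A(T) = 1268 - 1*(-8)² = 1268 - 1*64 = 1268 - 64 = 1204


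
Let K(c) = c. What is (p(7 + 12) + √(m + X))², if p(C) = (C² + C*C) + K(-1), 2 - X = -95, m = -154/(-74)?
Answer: (26677 + √135642)²/1369 ≈ 5.3429e+5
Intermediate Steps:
m = 77/37 (m = -154*(-1/74) = 77/37 ≈ 2.0811)
X = 97 (X = 2 - 1*(-95) = 2 + 95 = 97)
p(C) = -1 + 2*C² (p(C) = (C² + C*C) - 1 = (C² + C²) - 1 = 2*C² - 1 = -1 + 2*C²)
(p(7 + 12) + √(m + X))² = ((-1 + 2*(7 + 12)²) + √(77/37 + 97))² = ((-1 + 2*19²) + √(3666/37))² = ((-1 + 2*361) + √135642/37)² = ((-1 + 722) + √135642/37)² = (721 + √135642/37)²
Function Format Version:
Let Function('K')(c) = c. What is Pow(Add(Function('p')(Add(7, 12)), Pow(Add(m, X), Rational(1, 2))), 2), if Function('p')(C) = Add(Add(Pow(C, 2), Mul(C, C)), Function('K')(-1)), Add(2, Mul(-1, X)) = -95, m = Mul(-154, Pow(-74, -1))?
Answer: Mul(Rational(1, 1369), Pow(Add(26677, Pow(135642, Rational(1, 2))), 2)) ≈ 5.3429e+5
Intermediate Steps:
m = Rational(77, 37) (m = Mul(-154, Rational(-1, 74)) = Rational(77, 37) ≈ 2.0811)
X = 97 (X = Add(2, Mul(-1, -95)) = Add(2, 95) = 97)
Function('p')(C) = Add(-1, Mul(2, Pow(C, 2))) (Function('p')(C) = Add(Add(Pow(C, 2), Mul(C, C)), -1) = Add(Add(Pow(C, 2), Pow(C, 2)), -1) = Add(Mul(2, Pow(C, 2)), -1) = Add(-1, Mul(2, Pow(C, 2))))
Pow(Add(Function('p')(Add(7, 12)), Pow(Add(m, X), Rational(1, 2))), 2) = Pow(Add(Add(-1, Mul(2, Pow(Add(7, 12), 2))), Pow(Add(Rational(77, 37), 97), Rational(1, 2))), 2) = Pow(Add(Add(-1, Mul(2, Pow(19, 2))), Pow(Rational(3666, 37), Rational(1, 2))), 2) = Pow(Add(Add(-1, Mul(2, 361)), Mul(Rational(1, 37), Pow(135642, Rational(1, 2)))), 2) = Pow(Add(Add(-1, 722), Mul(Rational(1, 37), Pow(135642, Rational(1, 2)))), 2) = Pow(Add(721, Mul(Rational(1, 37), Pow(135642, Rational(1, 2)))), 2)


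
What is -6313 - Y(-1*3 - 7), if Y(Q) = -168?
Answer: -6145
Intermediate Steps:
-6313 - Y(-1*3 - 7) = -6313 - 1*(-168) = -6313 + 168 = -6145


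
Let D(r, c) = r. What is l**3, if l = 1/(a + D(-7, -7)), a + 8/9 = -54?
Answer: -729/172808693 ≈ -4.2185e-6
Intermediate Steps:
a = -494/9 (a = -8/9 - 54 = -494/9 ≈ -54.889)
l = -9/557 (l = 1/(-494/9 - 7) = 1/(-557/9) = -9/557 ≈ -0.016158)
l**3 = (-9/557)**3 = -729/172808693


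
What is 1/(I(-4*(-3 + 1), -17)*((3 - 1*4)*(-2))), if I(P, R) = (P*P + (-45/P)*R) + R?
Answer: 4/1141 ≈ 0.0035057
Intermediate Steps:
I(P, R) = R + P² - 45*R/P (I(P, R) = (P² - 45*R/P) + R = R + P² - 45*R/P)
1/(I(-4*(-3 + 1), -17)*((3 - 1*4)*(-2))) = 1/((-17 + (-4*(-3 + 1))² - 45*(-17)/(-4*(-3 + 1)))*((3 - 1*4)*(-2))) = 1/((-17 + (-4*(-2))² - 45*(-17)/(-4*(-2)))*((3 - 4)*(-2))) = 1/((-17 + 8² - 45*(-17)/8)*(-1*(-2))) = 1/((-17 + 64 - 45*(-17)*⅛)*2) = 1/((-17 + 64 + 765/8)*2) = 1/((1141/8)*2) = 1/(1141/4) = 4/1141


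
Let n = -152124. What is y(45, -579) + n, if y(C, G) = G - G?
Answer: -152124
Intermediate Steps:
y(C, G) = 0
y(45, -579) + n = 0 - 152124 = -152124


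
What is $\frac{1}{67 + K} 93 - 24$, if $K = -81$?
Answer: $- \frac{429}{14} \approx -30.643$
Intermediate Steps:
$\frac{1}{67 + K} 93 - 24 = \frac{1}{67 - 81} \cdot 93 - 24 = \frac{1}{-14} \cdot 93 - 24 = \left(- \frac{1}{14}\right) 93 - 24 = - \frac{93}{14} - 24 = - \frac{429}{14}$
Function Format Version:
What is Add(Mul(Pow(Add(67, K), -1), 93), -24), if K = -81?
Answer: Rational(-429, 14) ≈ -30.643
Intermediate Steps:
Add(Mul(Pow(Add(67, K), -1), 93), -24) = Add(Mul(Pow(Add(67, -81), -1), 93), -24) = Add(Mul(Pow(-14, -1), 93), -24) = Add(Mul(Rational(-1, 14), 93), -24) = Add(Rational(-93, 14), -24) = Rational(-429, 14)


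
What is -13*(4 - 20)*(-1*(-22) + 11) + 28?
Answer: 6892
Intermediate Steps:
-13*(4 - 20)*(-1*(-22) + 11) + 28 = -(-208)*(22 + 11) + 28 = -(-208)*33 + 28 = -13*(-528) + 28 = 6864 + 28 = 6892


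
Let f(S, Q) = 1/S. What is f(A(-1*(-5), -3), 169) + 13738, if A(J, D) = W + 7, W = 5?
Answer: 164857/12 ≈ 13738.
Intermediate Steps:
A(J, D) = 12 (A(J, D) = 5 + 7 = 12)
f(A(-1*(-5), -3), 169) + 13738 = 1/12 + 13738 = 164857/12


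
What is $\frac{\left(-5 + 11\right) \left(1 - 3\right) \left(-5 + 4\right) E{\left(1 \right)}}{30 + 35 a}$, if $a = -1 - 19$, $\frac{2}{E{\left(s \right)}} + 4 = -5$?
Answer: $\frac{4}{1005} \approx 0.0039801$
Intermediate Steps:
$E{\left(s \right)} = - \frac{2}{9}$ ($E{\left(s \right)} = \frac{2}{-4 - 5} = \frac{2}{-9} = 2 \left(- \frac{1}{9}\right) = - \frac{2}{9}$)
$a = -20$
$\frac{\left(-5 + 11\right) \left(1 - 3\right) \left(-5 + 4\right) E{\left(1 \right)}}{30 + 35 a} = \frac{\left(-5 + 11\right) \left(1 - 3\right) \left(-5 + 4\right) \left(- \frac{2}{9}\right)}{30 + 35 \left(-20\right)} = \frac{6 \left(\left(-2\right) \left(-1\right)\right) \left(- \frac{2}{9}\right)}{30 - 700} = \frac{6 \cdot 2 \left(- \frac{2}{9}\right)}{-670} = 12 \left(- \frac{2}{9}\right) \left(- \frac{1}{670}\right) = \left(- \frac{8}{3}\right) \left(- \frac{1}{670}\right) = \frac{4}{1005}$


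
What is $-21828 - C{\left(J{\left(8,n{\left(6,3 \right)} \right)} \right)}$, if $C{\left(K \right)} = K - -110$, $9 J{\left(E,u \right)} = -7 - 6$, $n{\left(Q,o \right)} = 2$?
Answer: $- \frac{197429}{9} \approx -21937.0$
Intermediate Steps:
$J{\left(E,u \right)} = - \frac{13}{9}$ ($J{\left(E,u \right)} = \frac{-7 - 6}{9} = \frac{1}{9} \left(-13\right) = - \frac{13}{9}$)
$C{\left(K \right)} = 110 + K$ ($C{\left(K \right)} = K + 110 = 110 + K$)
$-21828 - C{\left(J{\left(8,n{\left(6,3 \right)} \right)} \right)} = -21828 - \left(110 - \frac{13}{9}\right) = -21828 - \frac{977}{9} = - \frac{197429}{9}$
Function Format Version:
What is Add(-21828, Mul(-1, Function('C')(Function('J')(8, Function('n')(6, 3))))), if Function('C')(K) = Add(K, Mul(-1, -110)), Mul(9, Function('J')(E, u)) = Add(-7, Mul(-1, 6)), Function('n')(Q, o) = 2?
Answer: Rational(-197429, 9) ≈ -21937.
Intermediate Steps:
Function('J')(E, u) = Rational(-13, 9) (Function('J')(E, u) = Mul(Rational(1, 9), Add(-7, Mul(-1, 6))) = Mul(Rational(1, 9), Add(-7, -6)) = Mul(Rational(1, 9), -13) = Rational(-13, 9))
Function('C')(K) = Add(110, K) (Function('C')(K) = Add(K, 110) = Add(110, K))
Add(-21828, Mul(-1, Function('C')(Function('J')(8, Function('n')(6, 3))))) = Add(-21828, Mul(-1, Add(110, Rational(-13, 9)))) = Add(-21828, Mul(-1, Rational(977, 9))) = Add(-21828, Rational(-977, 9)) = Rational(-197429, 9)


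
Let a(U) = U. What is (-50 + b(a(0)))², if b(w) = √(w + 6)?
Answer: (50 - √6)² ≈ 2261.1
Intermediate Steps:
b(w) = √(6 + w)
(-50 + b(a(0)))² = (-50 + √(6 + 0))² = (-50 + √6)²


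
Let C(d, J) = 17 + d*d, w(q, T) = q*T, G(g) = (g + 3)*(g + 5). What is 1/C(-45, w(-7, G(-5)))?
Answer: 1/2042 ≈ 0.00048972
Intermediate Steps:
G(g) = (3 + g)*(5 + g)
w(q, T) = T*q
C(d, J) = 17 + d**2
1/C(-45, w(-7, G(-5))) = 1/(17 + (-45)**2) = 1/(17 + 2025) = 1/2042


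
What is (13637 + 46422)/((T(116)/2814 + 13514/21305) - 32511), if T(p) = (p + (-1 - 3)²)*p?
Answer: -600112230655/324790666569 ≈ -1.8477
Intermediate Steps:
T(p) = p*(16 + p) (T(p) = (p + (-4)²)*p = (p + 16)*p = (16 + p)*p = p*(16 + p))
(13637 + 46422)/((T(116)/2814 + 13514/21305) - 32511) = (13637 + 46422)/(((116*(16 + 116))/2814 + 13514/21305) - 32511) = 60059/(((116*132)*(1/2814) + 13514*(1/21305)) - 32511) = 60059/((15312*(1/2814) + 13514/21305) - 32511) = 60059/((2552/469 + 13514/21305) - 32511) = 60059/(60708426/9992045 - 32511) = 60059/(-324790666569/9992045) = 60059*(-9992045/324790666569) = -600112230655/324790666569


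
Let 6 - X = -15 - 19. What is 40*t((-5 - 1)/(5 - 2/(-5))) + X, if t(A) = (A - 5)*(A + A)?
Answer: 47240/81 ≈ 583.21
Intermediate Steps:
t(A) = 2*A*(-5 + A) (t(A) = (-5 + A)*(2*A) = 2*A*(-5 + A))
X = 40 (X = 6 - (-15 - 19) = 6 - 1*(-34) = 6 + 34 = 40)
40*t((-5 - 1)/(5 - 2/(-5))) + X = 40*(2*((-5 - 1)/(5 - 2/(-5)))*(-5 + (-5 - 1)/(5 - 2/(-5)))) + 40 = 40*(2*(-6/(5 - 2*(-1/5)))*(-5 - 6/(5 - 2*(-1/5)))) + 40 = 40*(2*(-6/(5 + 2/5))*(-5 - 6/(5 + 2/5))) + 40 = 40*(2*(-6/27/5)*(-5 - 6/27/5)) + 40 = 40*(2*(-6*5/27)*(-5 - 6*5/27)) + 40 = 40*(2*(-10/9)*(-5 - 10/9)) + 40 = 40*(2*(-10/9)*(-55/9)) + 40 = 40*(1100/81) + 40 = 44000/81 + 40 = 47240/81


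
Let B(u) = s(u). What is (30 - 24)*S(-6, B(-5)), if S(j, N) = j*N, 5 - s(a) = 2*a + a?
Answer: -720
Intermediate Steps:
s(a) = 5 - 3*a (s(a) = 5 - (2*a + a) = 5 - 3*a)
B(u) = 5 - 3*u
S(j, N) = N*j
(30 - 24)*S(-6, B(-5)) = (30 - 24)*((5 - 3*(-5))*(-6)) = 6*((5 + 15)*(-6)) = 6*(20*(-6)) = 6*(-120) = -720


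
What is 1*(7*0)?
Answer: 0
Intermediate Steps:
1*(7*0) = 1*0 = 0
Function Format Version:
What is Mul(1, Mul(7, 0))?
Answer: 0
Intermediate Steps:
Mul(1, Mul(7, 0)) = Mul(1, 0) = 0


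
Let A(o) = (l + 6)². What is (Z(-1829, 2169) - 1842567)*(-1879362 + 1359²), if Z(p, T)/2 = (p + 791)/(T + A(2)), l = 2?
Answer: 133641586447947/2233 ≈ 5.9848e+10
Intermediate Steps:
A(o) = 64 (A(o) = (2 + 6)² = 8² = 64)
Z(p, T) = 2*(791 + p)/(64 + T) (Z(p, T) = 2*((p + 791)/(T + 64)) = 2*((791 + p)/(64 + T)) = 2*(791 + p)/(64 + T))
(Z(-1829, 2169) - 1842567)*(-1879362 + 1359²) = (2*(791 - 1829)/(64 + 2169) - 1842567)*(-1879362 + 1359²) = (2*(-1038)/2233 - 1842567)*(-1879362 + 1846881) = (2*(1/2233)*(-1038) - 1842567)*(-32481) = (-2076/2233 - 1842567)*(-32481) = -4114454187/2233*(-32481) = 133641586447947/2233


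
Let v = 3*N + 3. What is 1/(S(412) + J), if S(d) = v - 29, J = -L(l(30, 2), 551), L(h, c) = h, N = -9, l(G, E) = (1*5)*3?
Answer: -1/68 ≈ -0.014706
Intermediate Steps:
l(G, E) = 15 (l(G, E) = 5*3 = 15)
v = -24 (v = 3*(-9) + 3 = -27 + 3 = -24)
J = -15 (J = -1*15 = -15)
S(d) = -53 (S(d) = -24 - 29 = -53)
1/(S(412) + J) = 1/(-53 - 15) = 1/(-68) = -1/68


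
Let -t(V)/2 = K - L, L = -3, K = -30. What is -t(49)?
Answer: -54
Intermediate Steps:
t(V) = 54 (t(V) = -2*(-30 - 1*(-3)) = -2*(-30 + 3) = -2*(-27) = 54)
-t(49) = -1*54 = -54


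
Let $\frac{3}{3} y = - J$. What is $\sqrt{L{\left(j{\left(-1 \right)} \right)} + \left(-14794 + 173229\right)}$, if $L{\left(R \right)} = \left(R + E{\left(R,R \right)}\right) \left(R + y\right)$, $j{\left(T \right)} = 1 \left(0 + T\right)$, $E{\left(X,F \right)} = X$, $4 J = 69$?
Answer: $\frac{\sqrt{633886}}{2} \approx 398.08$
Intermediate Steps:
$J = \frac{69}{4}$ ($J = \frac{1}{4} \cdot 69 = \frac{69}{4} \approx 17.25$)
$y = - \frac{69}{4}$ ($y = \left(-1\right) \frac{69}{4} = - \frac{69}{4} \approx -17.25$)
$j{\left(T \right)} = T$ ($j{\left(T \right)} = 1 T = T$)
$L{\left(R \right)} = 2 R \left(- \frac{69}{4} + R\right)$ ($L{\left(R \right)} = \left(R + R\right) \left(R - \frac{69}{4}\right) = 2 R \left(- \frac{69}{4} + R\right)$)
$\sqrt{L{\left(j{\left(-1 \right)} \right)} + \left(-14794 + 173229\right)} = \sqrt{\frac{1}{2} \left(-1\right) \left(-69 + 4 \left(-1\right)\right) + \left(-14794 + 173229\right)} = \sqrt{\frac{1}{2} \left(-1\right) \left(-69 - 4\right) + 158435} = \sqrt{\frac{1}{2} \left(-1\right) \left(-73\right) + 158435} = \sqrt{\frac{73}{2} + 158435} = \sqrt{\frac{316943}{2}} = \frac{\sqrt{633886}}{2}$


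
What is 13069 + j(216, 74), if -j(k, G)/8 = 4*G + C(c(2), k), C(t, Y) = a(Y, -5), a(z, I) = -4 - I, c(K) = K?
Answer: 10693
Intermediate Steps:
C(t, Y) = 1 (C(t, Y) = -4 - 1*(-5) = -4 + 5 = 1)
j(k, G) = -8 - 32*G (j(k, G) = -8*(4*G + 1) = -8*(1 + 4*G) = -8 - 32*G)
13069 + j(216, 74) = 13069 + (-8 - 32*74) = 13069 + (-8 - 2368) = 13069 - 2376 = 10693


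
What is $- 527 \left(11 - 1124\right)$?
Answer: $586551$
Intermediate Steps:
$- 527 \left(11 - 1124\right) = \left(-527\right) \left(-1113\right) = 586551$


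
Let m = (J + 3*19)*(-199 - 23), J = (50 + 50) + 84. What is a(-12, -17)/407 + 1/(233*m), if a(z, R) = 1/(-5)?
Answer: -336973/685628130 ≈ -0.00049148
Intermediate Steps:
J = 184 (J = 100 + 84 = 184)
a(z, R) = -⅕
m = -53502 (m = (184 + 3*19)*(-199 - 23) = (184 + 57)*(-222) = 241*(-222) = -53502)
a(-12, -17)/407 + 1/(233*m) = -⅕/407 + 1/(233*(-53502)) = -⅕*1/407 + (1/233)*(-1/53502) = -1/2035 - 1/12465966 = -336973/685628130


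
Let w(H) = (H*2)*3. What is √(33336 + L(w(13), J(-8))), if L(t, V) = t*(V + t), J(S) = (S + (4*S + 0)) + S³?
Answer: 6*I*√101 ≈ 60.299*I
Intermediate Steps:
w(H) = 6*H (w(H) = (2*H)*3 = 6*H)
J(S) = S³ + 5*S (J(S) = (S + 4*S) + S³ = 5*S + S³ = S³ + 5*S)
√(33336 + L(w(13), J(-8))) = √(33336 + (6*13)*(-8*(5 + (-8)²) + 6*13)) = √(33336 + 78*(-8*(5 + 64) + 78)) = √(33336 + 78*(-8*69 + 78)) = √(33336 + 78*(-552 + 78)) = √(33336 + 78*(-474)) = √(33336 - 36972) = √(-3636) = 6*I*√101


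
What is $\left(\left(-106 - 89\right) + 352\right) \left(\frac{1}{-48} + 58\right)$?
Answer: $\frac{436931}{48} \approx 9102.7$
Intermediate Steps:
$\left(\left(-106 - 89\right) + 352\right) \left(\frac{1}{-48} + 58\right) = \left(\left(-106 - 89\right) + 352\right) \left(- \frac{1}{48} + 58\right) = \left(-195 + 352\right) \frac{2783}{48} = 157 \cdot \frac{2783}{48} = \frac{436931}{48}$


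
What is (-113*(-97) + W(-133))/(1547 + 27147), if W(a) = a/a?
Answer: 5481/14347 ≈ 0.38203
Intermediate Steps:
W(a) = 1
(-113*(-97) + W(-133))/(1547 + 27147) = (-113*(-97) + 1)/(1547 + 27147) = (10961 + 1)/28694 = 10962*(1/28694) = 5481/14347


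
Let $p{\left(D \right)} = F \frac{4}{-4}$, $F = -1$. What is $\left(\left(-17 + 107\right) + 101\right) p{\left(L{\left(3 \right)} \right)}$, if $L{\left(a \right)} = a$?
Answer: $191$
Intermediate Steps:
$p{\left(D \right)} = 1$ ($p{\left(D \right)} = - \frac{4}{-4} = - \frac{4 \left(-1\right)}{4} = \left(-1\right) \left(-1\right) = 1$)
$\left(\left(-17 + 107\right) + 101\right) p{\left(L{\left(3 \right)} \right)} = \left(\left(-17 + 107\right) + 101\right) 1 = \left(90 + 101\right) 1 = 191 \cdot 1 = 191$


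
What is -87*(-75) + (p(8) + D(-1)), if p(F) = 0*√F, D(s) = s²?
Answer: 6526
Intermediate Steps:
p(F) = 0
-87*(-75) + (p(8) + D(-1)) = -87*(-75) + (0 + (-1)²) = 6525 + (0 + 1) = 6525 + 1 = 6526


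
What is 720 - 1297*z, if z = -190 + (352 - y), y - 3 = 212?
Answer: 69461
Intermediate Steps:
y = 215 (y = 3 + 212 = 215)
z = -53 (z = -190 + (352 - 1*215) = -190 + (352 - 215) = -190 + 137 = -53)
720 - 1297*z = 720 - 1297*(-53) = 720 + 68741 = 69461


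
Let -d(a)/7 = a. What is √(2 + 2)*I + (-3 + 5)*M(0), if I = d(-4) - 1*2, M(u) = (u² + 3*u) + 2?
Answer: 56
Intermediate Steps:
M(u) = 2 + u² + 3*u
d(a) = -7*a
I = 26 (I = -7*(-4) - 1*2 = 28 - 2 = 26)
√(2 + 2)*I + (-3 + 5)*M(0) = √(2 + 2)*26 + (-3 + 5)*(2 + 0² + 3*0) = √4*26 + 2*(2 + 0 + 0) = 2*26 + 2*2 = 52 + 4 = 56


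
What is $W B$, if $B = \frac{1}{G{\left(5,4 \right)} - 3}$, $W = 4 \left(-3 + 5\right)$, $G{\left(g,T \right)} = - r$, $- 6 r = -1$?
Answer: $- \frac{48}{19} \approx -2.5263$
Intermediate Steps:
$r = \frac{1}{6}$ ($r = \left(- \frac{1}{6}\right) \left(-1\right) = \frac{1}{6} \approx 0.16667$)
$G{\left(g,T \right)} = - \frac{1}{6}$ ($G{\left(g,T \right)} = \left(-1\right) \frac{1}{6} = - \frac{1}{6}$)
$W = 8$ ($W = 4 \cdot 2 = 8$)
$B = - \frac{6}{19}$ ($B = \frac{1}{- \frac{1}{6} - 3} = \frac{1}{- \frac{19}{6}} = - \frac{6}{19} \approx -0.31579$)
$W B = 8 \left(- \frac{6}{19}\right) = - \frac{48}{19}$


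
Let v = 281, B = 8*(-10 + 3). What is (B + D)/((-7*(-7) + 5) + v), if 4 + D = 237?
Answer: 177/335 ≈ 0.52836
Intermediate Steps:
D = 233 (D = -4 + 237 = 233)
B = -56 (B = 8*(-7) = -56)
(B + D)/((-7*(-7) + 5) + v) = (-56 + 233)/((-7*(-7) + 5) + 281) = 177/((49 + 5) + 281) = 177/(54 + 281) = 177/335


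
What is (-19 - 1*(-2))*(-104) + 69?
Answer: 1837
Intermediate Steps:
(-19 - 1*(-2))*(-104) + 69 = (-19 + 2)*(-104) + 69 = -17*(-104) + 69 = 1768 + 69 = 1837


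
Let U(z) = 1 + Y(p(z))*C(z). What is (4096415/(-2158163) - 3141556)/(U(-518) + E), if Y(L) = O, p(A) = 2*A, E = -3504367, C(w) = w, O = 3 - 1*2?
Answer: 6779994018043/7564110968092 ≈ 0.89634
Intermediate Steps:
O = 1 (O = 3 - 2 = 1)
Y(L) = 1
U(z) = 1 + z (U(z) = 1 + 1*z = 1 + z)
(4096415/(-2158163) - 3141556)/(U(-518) + E) = (4096415/(-2158163) - 3141556)/((1 - 518) - 3504367) = (4096415*(-1/2158163) - 3141556)/(-517 - 3504367) = (-4096415/2158163 - 3141556)/(-3504884) = -6779994018043/2158163*(-1/3504884) = 6779994018043/7564110968092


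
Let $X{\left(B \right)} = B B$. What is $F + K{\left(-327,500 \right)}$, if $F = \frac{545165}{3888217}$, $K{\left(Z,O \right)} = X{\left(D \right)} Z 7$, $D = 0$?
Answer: $\frac{545165}{3888217} \approx 0.14021$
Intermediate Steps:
$X{\left(B \right)} = B^{2}$
$K{\left(Z,O \right)} = 0$ ($K{\left(Z,O \right)} = 0^{2} Z 7 = 0 Z 7 = 0 \cdot 7 = 0$)
$F = \frac{545165}{3888217}$ ($F = 545165 \cdot \frac{1}{3888217} = \frac{545165}{3888217} \approx 0.14021$)
$F + K{\left(-327,500 \right)} = \frac{545165}{3888217} + 0 = \frac{545165}{3888217}$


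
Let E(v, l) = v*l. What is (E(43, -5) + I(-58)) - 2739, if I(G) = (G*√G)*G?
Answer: -2954 + 3364*I*√58 ≈ -2954.0 + 25619.0*I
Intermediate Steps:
E(v, l) = l*v
I(G) = G^(5/2) (I(G) = G^(3/2)*G = G^(5/2))
(E(43, -5) + I(-58)) - 2739 = (-5*43 + (-58)^(5/2)) - 2739 = (-215 + 3364*I*√58) - 2739 = -2954 + 3364*I*√58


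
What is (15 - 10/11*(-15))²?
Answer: 99225/121 ≈ 820.04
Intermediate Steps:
(15 - 10/11*(-15))² = (15 + 150/11)² = (315/11)² = 99225/121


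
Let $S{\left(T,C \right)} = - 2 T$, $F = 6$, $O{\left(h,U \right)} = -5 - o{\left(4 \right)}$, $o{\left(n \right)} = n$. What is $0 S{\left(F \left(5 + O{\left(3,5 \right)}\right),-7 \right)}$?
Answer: $0$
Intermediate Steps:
$O{\left(h,U \right)} = -9$ ($O{\left(h,U \right)} = -5 - 4 = -9$)
$0 S{\left(F \left(5 + O{\left(3,5 \right)}\right),-7 \right)} = 0 \left(- 2 \cdot 6 \left(5 - 9\right)\right) = 0 \left(- 2 \cdot 6 \left(-4\right)\right) = 0 \left(\left(-2\right) \left(-24\right)\right) = 0 \cdot 48 = 0$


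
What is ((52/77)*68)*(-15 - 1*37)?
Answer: -183872/77 ≈ -2387.9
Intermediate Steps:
((52/77)*68)*(-15 - 1*37) = ((52*(1/77))*68)*(-15 - 37) = ((52/77)*68)*(-52) = (3536/77)*(-52) = -183872/77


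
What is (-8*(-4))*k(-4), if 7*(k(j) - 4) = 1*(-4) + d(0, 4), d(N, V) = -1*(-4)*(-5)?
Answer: 128/7 ≈ 18.286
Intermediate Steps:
d(N, V) = -20 (d(N, V) = 4*(-5) = -20)
k(j) = 4/7 (k(j) = 4 + (1*(-4) - 20)/7 = 4 + (-4 - 20)/7 = 4 + (1/7)*(-24) = 4 - 24/7 = 4/7)
(-8*(-4))*k(-4) = -8*(-4)*(4/7) = 32*(4/7) = 128/7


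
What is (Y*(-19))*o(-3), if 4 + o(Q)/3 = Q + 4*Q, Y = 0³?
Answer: 0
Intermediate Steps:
Y = 0
o(Q) = -12 + 15*Q (o(Q) = -12 + 3*(Q + 4*Q) = -12 + 3*(5*Q) = -12 + 15*Q)
(Y*(-19))*o(-3) = (0*(-19))*(-12 + 15*(-3)) = 0*(-12 - 45) = 0*(-57) = 0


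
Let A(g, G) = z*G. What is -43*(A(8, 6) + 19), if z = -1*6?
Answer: 731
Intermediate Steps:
z = -6
A(g, G) = -6*G
-43*(A(8, 6) + 19) = -43*(-6*6 + 19) = -43*(-36 + 19) = -43*(-17) = 731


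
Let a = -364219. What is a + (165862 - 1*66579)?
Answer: -264936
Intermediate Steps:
a + (165862 - 1*66579) = -364219 + (165862 - 1*66579) = -364219 + (165862 - 66579) = -364219 + 99283 = -264936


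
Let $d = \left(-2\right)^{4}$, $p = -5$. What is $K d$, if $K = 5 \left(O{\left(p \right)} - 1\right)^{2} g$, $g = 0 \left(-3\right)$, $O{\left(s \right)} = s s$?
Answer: $0$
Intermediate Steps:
$d = 16$
$O{\left(s \right)} = s^{2}$
$g = 0$
$K = 0$ ($K = 5 \left(\left(-5\right)^{2} - 1\right)^{2} \cdot 0 = 5 \left(25 - 1\right)^{2} \cdot 0 = 5 \cdot 24^{2} \cdot 0 = 5 \cdot 576 \cdot 0 = 2880 \cdot 0 = 0$)
$K d = 0 \cdot 16 = 0$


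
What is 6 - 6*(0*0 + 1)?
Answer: 0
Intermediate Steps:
6 - 6*(0*0 + 1) = 6 - 6*(0 + 1) = 6 - 6*1 = 6 - 6 = 0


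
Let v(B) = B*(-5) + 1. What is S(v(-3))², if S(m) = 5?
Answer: 25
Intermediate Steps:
v(B) = 1 - 5*B (v(B) = -5*B + 1 = 1 - 5*B)
S(v(-3))² = 5² = 25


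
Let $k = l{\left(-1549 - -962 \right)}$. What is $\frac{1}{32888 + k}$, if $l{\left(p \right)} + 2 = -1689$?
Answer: $\frac{1}{31197} \approx 3.2054 \cdot 10^{-5}$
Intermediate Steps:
$l{\left(p \right)} = -1691$ ($l{\left(p \right)} = -2 - 1689 = -1691$)
$k = -1691$
$\frac{1}{32888 + k} = \frac{1}{32888 - 1691} = \frac{1}{31197}$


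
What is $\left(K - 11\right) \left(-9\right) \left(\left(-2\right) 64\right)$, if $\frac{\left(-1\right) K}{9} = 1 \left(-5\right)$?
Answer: $39168$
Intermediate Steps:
$K = 45$ ($K = - 9 \cdot 1 \left(-5\right) = \left(-9\right) \left(-5\right) = 45$)
$\left(K - 11\right) \left(-9\right) \left(\left(-2\right) 64\right) = \left(45 - 11\right) \left(-9\right) \left(\left(-2\right) 64\right) = 34 \left(-9\right) \left(-128\right) = \left(-306\right) \left(-128\right) = 39168$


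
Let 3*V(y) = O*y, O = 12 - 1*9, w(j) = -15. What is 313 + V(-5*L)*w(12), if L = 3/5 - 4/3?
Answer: 258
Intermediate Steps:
L = -11/15 (L = 3*(⅕) - 4*⅓ = ⅗ - 4/3 = -11/15 ≈ -0.73333)
O = 3 (O = 12 - 9 = 3)
V(y) = y (V(y) = (3*y)/3 = y)
313 + V(-5*L)*w(12) = 313 - 5*(-11/15)*(-15) = 313 + (11/3)*(-15) = 313 - 55 = 258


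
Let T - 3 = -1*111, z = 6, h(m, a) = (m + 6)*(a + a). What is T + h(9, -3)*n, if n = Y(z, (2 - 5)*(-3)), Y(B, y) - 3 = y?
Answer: -1188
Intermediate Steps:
h(m, a) = 2*a*(6 + m) (h(m, a) = (6 + m)*(2*a) = 2*a*(6 + m))
Y(B, y) = 3 + y
T = -108 (T = 3 - 1*111 = 3 - 111 = -108)
n = 12 (n = 3 + (2 - 5)*(-3) = 3 - 3*(-3) = 3 + 9 = 12)
T + h(9, -3)*n = -108 + (2*(-3)*(6 + 9))*12 = -108 + (2*(-3)*15)*12 = -108 - 90*12 = -108 - 1080 = -1188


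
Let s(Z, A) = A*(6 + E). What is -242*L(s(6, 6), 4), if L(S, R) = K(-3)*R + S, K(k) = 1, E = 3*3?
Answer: -22748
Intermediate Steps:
E = 9
s(Z, A) = 15*A (s(Z, A) = A*(6 + 9) = A*15 = 15*A)
L(S, R) = R + S (L(S, R) = 1*R + S = R + S)
-242*L(s(6, 6), 4) = -242*(4 + 15*6) = -242*(4 + 90) = -242*94 = -22748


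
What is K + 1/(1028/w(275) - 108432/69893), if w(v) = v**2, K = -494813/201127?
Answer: -5085086963887623/1634824615835492 ≈ -3.1105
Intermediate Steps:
K = -494813/201127 (K = -494813*1/201127 = -494813/201127 ≈ -2.4602)
K + 1/(1028/w(275) - 108432/69893) = -494813/201127 + 1/(1028/(275**2) - 108432/69893) = -494813/201127 + 1/(1028/75625 - 108432*1/69893) = -494813/201127 + 1/(1028*(1/75625) - 108432/69893) = -494813/201127 + 1/(1028/75625 - 108432/69893) = -494813/201127 + 1/(-8128319996/5285658125) = -494813/201127 - 5285658125/8128319996 = -5085086963887623/1634824615835492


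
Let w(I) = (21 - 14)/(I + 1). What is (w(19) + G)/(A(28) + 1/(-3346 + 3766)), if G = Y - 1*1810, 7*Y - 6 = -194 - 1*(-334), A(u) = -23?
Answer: 751293/9659 ≈ 77.782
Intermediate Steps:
w(I) = 7/(1 + I)
Y = 146/7 (Y = 6/7 + (-194 - 1*(-334))/7 = 6/7 + (-194 + 334)/7 = 6/7 + (1/7)*140 = 6/7 + 20 = 146/7 ≈ 20.857)
G = -12524/7 (G = 146/7 - 1*1810 = 146/7 - 1810 = -12524/7 ≈ -1789.1)
(w(19) + G)/(A(28) + 1/(-3346 + 3766)) = (7/(1 + 19) - 12524/7)/(-23 + 1/(-3346 + 3766)) = (7/20 - 12524/7)/(-23 + 1/420) = (7*(1/20) - 12524/7)/(-23 + 1/420) = (7/20 - 12524/7)/(-9659/420) = -250431/140*(-420/9659) = 751293/9659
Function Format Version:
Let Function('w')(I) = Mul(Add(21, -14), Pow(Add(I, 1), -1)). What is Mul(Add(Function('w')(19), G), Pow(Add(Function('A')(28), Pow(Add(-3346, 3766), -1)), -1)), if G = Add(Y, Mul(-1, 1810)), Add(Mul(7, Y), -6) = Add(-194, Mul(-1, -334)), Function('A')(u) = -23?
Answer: Rational(751293, 9659) ≈ 77.782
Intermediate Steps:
Function('w')(I) = Mul(7, Pow(Add(1, I), -1))
Y = Rational(146, 7) (Y = Add(Rational(6, 7), Mul(Rational(1, 7), Add(-194, Mul(-1, -334)))) = Add(Rational(6, 7), Mul(Rational(1, 7), Add(-194, 334))) = Add(Rational(6, 7), Mul(Rational(1, 7), 140)) = Add(Rational(6, 7), 20) = Rational(146, 7) ≈ 20.857)
G = Rational(-12524, 7) (G = Add(Rational(146, 7), Mul(-1, 1810)) = Add(Rational(146, 7), -1810) = Rational(-12524, 7) ≈ -1789.1)
Mul(Add(Function('w')(19), G), Pow(Add(Function('A')(28), Pow(Add(-3346, 3766), -1)), -1)) = Mul(Add(Mul(7, Pow(Add(1, 19), -1)), Rational(-12524, 7)), Pow(Add(-23, Pow(Add(-3346, 3766), -1)), -1)) = Mul(Add(Mul(7, Pow(20, -1)), Rational(-12524, 7)), Pow(Add(-23, Pow(420, -1)), -1)) = Mul(Add(Mul(7, Rational(1, 20)), Rational(-12524, 7)), Pow(Add(-23, Rational(1, 420)), -1)) = Mul(Add(Rational(7, 20), Rational(-12524, 7)), Pow(Rational(-9659, 420), -1)) = Mul(Rational(-250431, 140), Rational(-420, 9659)) = Rational(751293, 9659)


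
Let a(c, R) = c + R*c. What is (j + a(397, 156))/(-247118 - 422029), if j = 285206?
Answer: -115845/223049 ≈ -0.51937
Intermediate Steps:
(j + a(397, 156))/(-247118 - 422029) = (285206 + 397*(1 + 156))/(-247118 - 422029) = (285206 + 397*157)/(-669147) = (285206 + 62329)*(-1/669147) = 347535*(-1/669147) = -115845/223049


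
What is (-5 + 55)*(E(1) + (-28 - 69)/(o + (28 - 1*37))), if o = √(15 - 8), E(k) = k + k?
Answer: 25525/37 + 2425*√7/37 ≈ 863.27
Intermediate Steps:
E(k) = 2*k
o = √7 ≈ 2.6458
(-5 + 55)*(E(1) + (-28 - 69)/(o + (28 - 1*37))) = (-5 + 55)*(2*1 + (-28 - 69)/(√7 + (28 - 1*37))) = 50*(2 - 97/(√7 + (28 - 37))) = 50*(2 - 97/(√7 - 9)) = 50*(2 - 97/(-9 + √7)) = 100 - 4850/(-9 + √7)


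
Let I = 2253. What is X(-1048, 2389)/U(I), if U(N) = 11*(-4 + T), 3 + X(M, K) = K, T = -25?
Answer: -2386/319 ≈ -7.4796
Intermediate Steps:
X(M, K) = -3 + K
U(N) = -319 (U(N) = 11*(-4 - 25) = 11*(-29) = -319)
X(-1048, 2389)/U(I) = (-3 + 2389)/(-319) = 2386*(-1/319) = -2386/319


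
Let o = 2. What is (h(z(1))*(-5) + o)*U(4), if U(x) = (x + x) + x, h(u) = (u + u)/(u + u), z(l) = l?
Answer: -36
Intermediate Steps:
h(u) = 1 (h(u) = (2*u)/((2*u)) = (2*u)*(1/(2*u)) = 1)
U(x) = 3*x (U(x) = 2*x + x = 3*x)
(h(z(1))*(-5) + o)*U(4) = (1*(-5) + 2)*(3*4) = (-5 + 2)*12 = -3*12 = -36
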